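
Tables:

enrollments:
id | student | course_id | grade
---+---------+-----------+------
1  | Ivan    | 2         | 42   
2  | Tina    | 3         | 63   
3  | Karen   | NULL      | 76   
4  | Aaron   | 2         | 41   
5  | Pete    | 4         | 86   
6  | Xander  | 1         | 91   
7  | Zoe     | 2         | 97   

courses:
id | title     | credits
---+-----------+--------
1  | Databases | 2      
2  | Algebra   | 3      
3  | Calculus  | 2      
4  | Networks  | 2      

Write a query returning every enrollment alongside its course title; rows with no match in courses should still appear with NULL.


LEFT JOIN keeps every row from enrollments (the left table); where course_id has no match in courses, the course columns become NULL. Walk through each enrollment:
  - enrollment 1 (Ivan): course_id=2 -> matches Algebra
  - enrollment 2 (Tina): course_id=3 -> matches Calculus
  - enrollment 3 (Karen): course_id=NULL, no match -> kept with NULL
  - enrollment 4 (Aaron): course_id=2 -> matches Algebra
  - enrollment 5 (Pete): course_id=4 -> matches Networks
  - enrollment 6 (Xander): course_id=1 -> matches Databases
  - enrollment 7 (Zoe): course_id=2 -> matches Algebra
All 7 rows appear; 1 has NULL course.

SQL:
SELECT a.student, b.title AS course
FROM enrollments a
LEFT JOIN courses b ON a.course_id = b.id

Result:
student | course   
--------+----------
Ivan    | Algebra  
Tina    | Calculus 
Karen   | NULL     
Aaron   | Algebra  
Pete    | Networks 
Xander  | Databases
Zoe     | Algebra  


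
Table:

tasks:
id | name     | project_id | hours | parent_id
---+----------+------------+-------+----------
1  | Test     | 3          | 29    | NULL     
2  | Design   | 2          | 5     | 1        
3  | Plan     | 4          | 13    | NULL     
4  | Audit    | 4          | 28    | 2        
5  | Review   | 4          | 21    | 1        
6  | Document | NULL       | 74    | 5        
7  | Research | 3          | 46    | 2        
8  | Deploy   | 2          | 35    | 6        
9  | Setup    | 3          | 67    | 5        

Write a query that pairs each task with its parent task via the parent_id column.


This is a self-join: tasks is joined to a second copy of itself, matching each row's parent_id to another row's id. Use LEFT JOIN so rows with parent_id=NULL are kept.
  - task 1 (Test): parent_id=NULL -> NULL
  - task 2 (Design): parent_id=1 -> Test
  - task 3 (Plan): parent_id=NULL -> NULL
  - task 4 (Audit): parent_id=2 -> Design
  - task 5 (Review): parent_id=1 -> Test
  - task 6 (Document): parent_id=5 -> Review
  - task 7 (Research): parent_id=2 -> Design
  - task 8 (Deploy): parent_id=6 -> Document
  - task 9 (Setup): parent_id=5 -> Review

SQL:
SELECT a.name AS item, b.name AS parent
FROM tasks a
LEFT JOIN tasks b ON a.parent_id = b.id

Result:
item     | parent  
---------+---------
Test     | NULL    
Design   | Test    
Plan     | NULL    
Audit    | Design  
Review   | Test    
Document | Review  
Research | Design  
Deploy   | Document
Setup    | Review  


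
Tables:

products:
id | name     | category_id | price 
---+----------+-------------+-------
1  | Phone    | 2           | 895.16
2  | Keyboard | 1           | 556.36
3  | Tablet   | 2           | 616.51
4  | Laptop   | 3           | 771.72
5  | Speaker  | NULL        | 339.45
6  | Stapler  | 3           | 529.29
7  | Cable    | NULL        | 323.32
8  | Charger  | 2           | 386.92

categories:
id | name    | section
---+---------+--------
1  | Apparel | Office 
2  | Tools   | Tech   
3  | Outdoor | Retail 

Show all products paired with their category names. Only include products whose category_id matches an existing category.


INNER JOIN keeps only products rows whose category_id matches an id in categories. Walk through each product:
  - product 1 (Phone): category_id=2 -> matches Tools
  - product 2 (Keyboard): category_id=1 -> matches Apparel
  - product 3 (Tablet): category_id=2 -> matches Tools
  - product 4 (Laptop): category_id=3 -> matches Outdoor
  - product 5 (Speaker): category_id=NULL, no match -> dropped
  - product 6 (Stapler): category_id=3 -> matches Outdoor
  - product 7 (Cable): category_id=NULL, no match -> dropped
  - product 8 (Charger): category_id=2 -> matches Tools
So 2 of 8 rows are dropped.

SQL:
SELECT a.name, b.name AS category
FROM products a
INNER JOIN categories b ON a.category_id = b.id

Result:
name     | category
---------+---------
Phone    | Tools   
Keyboard | Apparel 
Tablet   | Tools   
Laptop   | Outdoor 
Stapler  | Outdoor 
Charger  | Tools   


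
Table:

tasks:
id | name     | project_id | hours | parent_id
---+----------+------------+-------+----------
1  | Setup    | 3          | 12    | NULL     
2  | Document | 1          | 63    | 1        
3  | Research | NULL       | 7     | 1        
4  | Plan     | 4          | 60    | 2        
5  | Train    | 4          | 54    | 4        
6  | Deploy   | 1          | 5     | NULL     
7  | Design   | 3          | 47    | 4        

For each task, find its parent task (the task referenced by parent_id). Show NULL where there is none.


This is a self-join: tasks is joined to a second copy of itself, matching each row's parent_id to another row's id. Use LEFT JOIN so rows with parent_id=NULL are kept.
  - task 1 (Setup): parent_id=NULL -> NULL
  - task 2 (Document): parent_id=1 -> Setup
  - task 3 (Research): parent_id=1 -> Setup
  - task 4 (Plan): parent_id=2 -> Document
  - task 5 (Train): parent_id=4 -> Plan
  - task 6 (Deploy): parent_id=NULL -> NULL
  - task 7 (Design): parent_id=4 -> Plan

SQL:
SELECT a.name AS item, b.name AS parent
FROM tasks a
LEFT JOIN tasks b ON a.parent_id = b.id

Result:
item     | parent  
---------+---------
Setup    | NULL    
Document | Setup   
Research | Setup   
Plan     | Document
Train    | Plan    
Deploy   | NULL    
Design   | Plan    


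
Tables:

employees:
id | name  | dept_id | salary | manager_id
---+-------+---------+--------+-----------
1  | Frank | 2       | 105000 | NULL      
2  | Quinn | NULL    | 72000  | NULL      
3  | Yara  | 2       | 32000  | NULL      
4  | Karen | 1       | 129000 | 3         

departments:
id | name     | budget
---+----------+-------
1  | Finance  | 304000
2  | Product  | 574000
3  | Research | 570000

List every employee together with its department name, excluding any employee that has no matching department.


INNER JOIN keeps only employees rows whose dept_id matches an id in departments. Walk through each employee:
  - employee 1 (Frank): dept_id=2 -> matches Product
  - employee 2 (Quinn): dept_id=NULL, no match -> dropped
  - employee 3 (Yara): dept_id=2 -> matches Product
  - employee 4 (Karen): dept_id=1 -> matches Finance
So 1 of 4 rows is dropped.

SQL:
SELECT a.name, b.name AS department
FROM employees a
INNER JOIN departments b ON a.dept_id = b.id

Result:
name  | department
------+-----------
Frank | Product   
Yara  | Product   
Karen | Finance   


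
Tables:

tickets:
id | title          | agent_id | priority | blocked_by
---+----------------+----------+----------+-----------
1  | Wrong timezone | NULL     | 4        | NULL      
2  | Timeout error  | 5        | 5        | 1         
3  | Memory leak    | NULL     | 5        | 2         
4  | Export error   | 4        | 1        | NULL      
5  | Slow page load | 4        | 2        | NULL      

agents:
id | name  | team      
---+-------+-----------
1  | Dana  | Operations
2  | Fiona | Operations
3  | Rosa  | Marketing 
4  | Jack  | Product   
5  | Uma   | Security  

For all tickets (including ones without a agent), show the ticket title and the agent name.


LEFT JOIN keeps every row from tickets (the left table); where agent_id has no match in agents, the agent columns become NULL. Walk through each ticket:
  - ticket 1 (Wrong timezone): agent_id=NULL, no match -> kept with NULL
  - ticket 2 (Timeout error): agent_id=5 -> matches Uma
  - ticket 3 (Memory leak): agent_id=NULL, no match -> kept with NULL
  - ticket 4 (Export error): agent_id=4 -> matches Jack
  - ticket 5 (Slow page load): agent_id=4 -> matches Jack
All 5 rows appear; 2 have NULL agent.

SQL:
SELECT a.title, b.name AS agent
FROM tickets a
LEFT JOIN agents b ON a.agent_id = b.id

Result:
title          | agent
---------------+------
Wrong timezone | NULL 
Timeout error  | Uma  
Memory leak    | NULL 
Export error   | Jack 
Slow page load | Jack 


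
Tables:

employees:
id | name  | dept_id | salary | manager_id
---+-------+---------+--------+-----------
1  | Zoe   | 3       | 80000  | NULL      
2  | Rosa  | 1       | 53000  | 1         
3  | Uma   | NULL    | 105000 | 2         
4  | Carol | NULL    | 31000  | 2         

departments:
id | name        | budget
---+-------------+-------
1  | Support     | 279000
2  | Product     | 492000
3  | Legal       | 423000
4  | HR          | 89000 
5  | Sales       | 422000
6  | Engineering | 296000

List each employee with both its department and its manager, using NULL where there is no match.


Two LEFT JOINs from the same base table employees: one to departments via dept_id, one to employees itself via manager_id. Both are LEFT so every employee is preserved.
Match against departments:
  - employee 1 (Zoe): dept_id=3 -> matches Legal
  - employee 2 (Rosa): dept_id=1 -> matches Support
  - employee 3 (Uma): dept_id=NULL, no match -> kept with NULL
  - employee 4 (Carol): dept_id=NULL, no match -> kept with NULL
Match against employees (self):
  - employee 1 (Zoe): manager_id=NULL -> NULL
  - employee 2 (Rosa): manager_id=1 -> Zoe
  - employee 3 (Uma): manager_id=2 -> Rosa
  - employee 4 (Carol): manager_id=2 -> Rosa

SQL:
SELECT a.name, b.name AS department, c.name AS manager
FROM employees a
LEFT JOIN departments b ON a.dept_id = b.id
LEFT JOIN employees c ON a.manager_id = c.id

Result:
name  | department | manager
------+------------+--------
Zoe   | Legal      | NULL   
Rosa  | Support    | Zoe    
Uma   | NULL       | Rosa   
Carol | NULL       | Rosa   


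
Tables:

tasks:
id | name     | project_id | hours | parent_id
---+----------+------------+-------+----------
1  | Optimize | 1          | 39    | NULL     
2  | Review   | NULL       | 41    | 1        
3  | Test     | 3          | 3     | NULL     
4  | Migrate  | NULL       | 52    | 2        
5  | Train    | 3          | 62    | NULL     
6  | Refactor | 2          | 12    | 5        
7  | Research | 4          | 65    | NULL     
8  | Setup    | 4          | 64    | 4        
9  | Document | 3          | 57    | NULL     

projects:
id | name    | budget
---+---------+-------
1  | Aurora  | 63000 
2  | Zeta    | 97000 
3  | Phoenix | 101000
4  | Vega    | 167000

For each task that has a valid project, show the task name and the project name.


INNER JOIN keeps only tasks rows whose project_id matches an id in projects. Walk through each task:
  - task 1 (Optimize): project_id=1 -> matches Aurora
  - task 2 (Review): project_id=NULL, no match -> dropped
  - task 3 (Test): project_id=3 -> matches Phoenix
  - task 4 (Migrate): project_id=NULL, no match -> dropped
  - task 5 (Train): project_id=3 -> matches Phoenix
  - task 6 (Refactor): project_id=2 -> matches Zeta
  - task 7 (Research): project_id=4 -> matches Vega
  - task 8 (Setup): project_id=4 -> matches Vega
  - task 9 (Document): project_id=3 -> matches Phoenix
So 2 of 9 rows are dropped.

SQL:
SELECT a.name, b.name AS project
FROM tasks a
INNER JOIN projects b ON a.project_id = b.id

Result:
name     | project
---------+--------
Optimize | Aurora 
Test     | Phoenix
Train    | Phoenix
Refactor | Zeta   
Research | Vega   
Setup    | Vega   
Document | Phoenix


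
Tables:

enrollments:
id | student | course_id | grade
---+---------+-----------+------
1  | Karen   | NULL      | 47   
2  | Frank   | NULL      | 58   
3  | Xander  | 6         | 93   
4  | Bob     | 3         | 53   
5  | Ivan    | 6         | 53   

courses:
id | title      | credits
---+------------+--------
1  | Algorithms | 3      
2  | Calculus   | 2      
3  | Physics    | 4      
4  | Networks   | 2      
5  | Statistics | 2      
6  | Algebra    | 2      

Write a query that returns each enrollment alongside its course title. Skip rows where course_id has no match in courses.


INNER JOIN keeps only enrollments rows whose course_id matches an id in courses. Walk through each enrollment:
  - enrollment 1 (Karen): course_id=NULL, no match -> dropped
  - enrollment 2 (Frank): course_id=NULL, no match -> dropped
  - enrollment 3 (Xander): course_id=6 -> matches Algebra
  - enrollment 4 (Bob): course_id=3 -> matches Physics
  - enrollment 5 (Ivan): course_id=6 -> matches Algebra
So 2 of 5 rows are dropped.

SQL:
SELECT a.student, b.title AS course
FROM enrollments a
INNER JOIN courses b ON a.course_id = b.id

Result:
student | course 
--------+--------
Xander  | Algebra
Bob     | Physics
Ivan    | Algebra


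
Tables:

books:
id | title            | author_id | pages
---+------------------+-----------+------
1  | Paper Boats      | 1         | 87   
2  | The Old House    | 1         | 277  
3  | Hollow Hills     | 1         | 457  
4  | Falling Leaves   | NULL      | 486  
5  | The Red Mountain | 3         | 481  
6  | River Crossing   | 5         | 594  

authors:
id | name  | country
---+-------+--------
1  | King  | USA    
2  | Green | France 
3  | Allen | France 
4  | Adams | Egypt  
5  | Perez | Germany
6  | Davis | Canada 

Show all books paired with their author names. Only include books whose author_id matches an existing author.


INNER JOIN keeps only books rows whose author_id matches an id in authors. Walk through each book:
  - book 1 (Paper Boats): author_id=1 -> matches King
  - book 2 (The Old House): author_id=1 -> matches King
  - book 3 (Hollow Hills): author_id=1 -> matches King
  - book 4 (Falling Leaves): author_id=NULL, no match -> dropped
  - book 5 (The Red Mountain): author_id=3 -> matches Allen
  - book 6 (River Crossing): author_id=5 -> matches Perez
So 1 of 6 rows is dropped.

SQL:
SELECT a.title, b.name AS author
FROM books a
INNER JOIN authors b ON a.author_id = b.id

Result:
title            | author
-----------------+-------
Paper Boats      | King  
The Old House    | King  
Hollow Hills     | King  
The Red Mountain | Allen 
River Crossing   | Perez 


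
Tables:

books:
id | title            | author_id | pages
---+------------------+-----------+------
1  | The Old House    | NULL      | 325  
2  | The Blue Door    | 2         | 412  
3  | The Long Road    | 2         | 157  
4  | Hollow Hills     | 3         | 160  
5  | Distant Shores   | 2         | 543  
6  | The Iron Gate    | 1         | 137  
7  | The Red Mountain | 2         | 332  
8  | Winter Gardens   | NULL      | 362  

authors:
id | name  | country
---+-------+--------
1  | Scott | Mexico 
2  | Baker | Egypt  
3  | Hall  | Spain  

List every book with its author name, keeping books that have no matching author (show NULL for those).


LEFT JOIN keeps every row from books (the left table); where author_id has no match in authors, the author columns become NULL. Walk through each book:
  - book 1 (The Old House): author_id=NULL, no match -> kept with NULL
  - book 2 (The Blue Door): author_id=2 -> matches Baker
  - book 3 (The Long Road): author_id=2 -> matches Baker
  - book 4 (Hollow Hills): author_id=3 -> matches Hall
  - book 5 (Distant Shores): author_id=2 -> matches Baker
  - book 6 (The Iron Gate): author_id=1 -> matches Scott
  - book 7 (The Red Mountain): author_id=2 -> matches Baker
  - book 8 (Winter Gardens): author_id=NULL, no match -> kept with NULL
All 8 rows appear; 2 have NULL author.

SQL:
SELECT a.title, b.name AS author
FROM books a
LEFT JOIN authors b ON a.author_id = b.id

Result:
title            | author
-----------------+-------
The Old House    | NULL  
The Blue Door    | Baker 
The Long Road    | Baker 
Hollow Hills     | Hall  
Distant Shores   | Baker 
The Iron Gate    | Scott 
The Red Mountain | Baker 
Winter Gardens   | NULL  


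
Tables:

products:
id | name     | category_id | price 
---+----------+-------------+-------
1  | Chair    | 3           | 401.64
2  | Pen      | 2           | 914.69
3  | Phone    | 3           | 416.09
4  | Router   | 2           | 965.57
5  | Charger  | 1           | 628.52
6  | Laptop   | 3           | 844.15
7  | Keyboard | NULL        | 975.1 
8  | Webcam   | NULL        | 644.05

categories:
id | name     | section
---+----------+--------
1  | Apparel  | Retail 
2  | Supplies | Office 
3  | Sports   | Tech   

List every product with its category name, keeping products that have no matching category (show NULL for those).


LEFT JOIN keeps every row from products (the left table); where category_id has no match in categories, the category columns become NULL. Walk through each product:
  - product 1 (Chair): category_id=3 -> matches Sports
  - product 2 (Pen): category_id=2 -> matches Supplies
  - product 3 (Phone): category_id=3 -> matches Sports
  - product 4 (Router): category_id=2 -> matches Supplies
  - product 5 (Charger): category_id=1 -> matches Apparel
  - product 6 (Laptop): category_id=3 -> matches Sports
  - product 7 (Keyboard): category_id=NULL, no match -> kept with NULL
  - product 8 (Webcam): category_id=NULL, no match -> kept with NULL
All 8 rows appear; 2 have NULL category.

SQL:
SELECT a.name, b.name AS category
FROM products a
LEFT JOIN categories b ON a.category_id = b.id

Result:
name     | category
---------+---------
Chair    | Sports  
Pen      | Supplies
Phone    | Sports  
Router   | Supplies
Charger  | Apparel 
Laptop   | Sports  
Keyboard | NULL    
Webcam   | NULL    


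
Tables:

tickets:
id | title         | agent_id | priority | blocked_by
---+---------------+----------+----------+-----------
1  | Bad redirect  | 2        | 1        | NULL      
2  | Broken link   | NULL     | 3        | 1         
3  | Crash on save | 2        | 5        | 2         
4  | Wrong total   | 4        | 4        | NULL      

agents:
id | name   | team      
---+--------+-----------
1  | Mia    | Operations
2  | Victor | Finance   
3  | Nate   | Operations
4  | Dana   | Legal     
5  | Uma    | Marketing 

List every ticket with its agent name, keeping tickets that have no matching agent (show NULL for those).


LEFT JOIN keeps every row from tickets (the left table); where agent_id has no match in agents, the agent columns become NULL. Walk through each ticket:
  - ticket 1 (Bad redirect): agent_id=2 -> matches Victor
  - ticket 2 (Broken link): agent_id=NULL, no match -> kept with NULL
  - ticket 3 (Crash on save): agent_id=2 -> matches Victor
  - ticket 4 (Wrong total): agent_id=4 -> matches Dana
All 4 rows appear; 1 has NULL agent.

SQL:
SELECT a.title, b.name AS agent
FROM tickets a
LEFT JOIN agents b ON a.agent_id = b.id

Result:
title         | agent 
--------------+-------
Bad redirect  | Victor
Broken link   | NULL  
Crash on save | Victor
Wrong total   | Dana  


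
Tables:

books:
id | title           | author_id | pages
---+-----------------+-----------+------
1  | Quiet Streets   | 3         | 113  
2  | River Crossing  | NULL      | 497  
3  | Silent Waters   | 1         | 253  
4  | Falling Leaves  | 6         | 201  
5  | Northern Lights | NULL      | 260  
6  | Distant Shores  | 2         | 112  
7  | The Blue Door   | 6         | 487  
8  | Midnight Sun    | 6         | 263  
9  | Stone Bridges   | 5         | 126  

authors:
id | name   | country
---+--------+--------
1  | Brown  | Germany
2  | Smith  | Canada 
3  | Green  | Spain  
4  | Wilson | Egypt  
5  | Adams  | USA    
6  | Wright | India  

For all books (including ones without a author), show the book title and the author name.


LEFT JOIN keeps every row from books (the left table); where author_id has no match in authors, the author columns become NULL. Walk through each book:
  - book 1 (Quiet Streets): author_id=3 -> matches Green
  - book 2 (River Crossing): author_id=NULL, no match -> kept with NULL
  - book 3 (Silent Waters): author_id=1 -> matches Brown
  - book 4 (Falling Leaves): author_id=6 -> matches Wright
  - book 5 (Northern Lights): author_id=NULL, no match -> kept with NULL
  - book 6 (Distant Shores): author_id=2 -> matches Smith
  - book 7 (The Blue Door): author_id=6 -> matches Wright
  - book 8 (Midnight Sun): author_id=6 -> matches Wright
  - book 9 (Stone Bridges): author_id=5 -> matches Adams
All 9 rows appear; 2 have NULL author.

SQL:
SELECT a.title, b.name AS author
FROM books a
LEFT JOIN authors b ON a.author_id = b.id

Result:
title           | author
----------------+-------
Quiet Streets   | Green 
River Crossing  | NULL  
Silent Waters   | Brown 
Falling Leaves  | Wright
Northern Lights | NULL  
Distant Shores  | Smith 
The Blue Door   | Wright
Midnight Sun    | Wright
Stone Bridges   | Adams 


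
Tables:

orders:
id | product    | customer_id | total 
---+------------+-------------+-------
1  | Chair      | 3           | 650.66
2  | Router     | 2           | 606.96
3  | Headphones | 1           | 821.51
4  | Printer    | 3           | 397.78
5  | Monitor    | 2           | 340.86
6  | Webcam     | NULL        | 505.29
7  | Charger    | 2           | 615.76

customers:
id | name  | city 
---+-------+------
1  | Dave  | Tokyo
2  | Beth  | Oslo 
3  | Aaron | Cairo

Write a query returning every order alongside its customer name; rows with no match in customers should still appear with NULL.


LEFT JOIN keeps every row from orders (the left table); where customer_id has no match in customers, the customer columns become NULL. Walk through each order:
  - order 1 (Chair): customer_id=3 -> matches Aaron
  - order 2 (Router): customer_id=2 -> matches Beth
  - order 3 (Headphones): customer_id=1 -> matches Dave
  - order 4 (Printer): customer_id=3 -> matches Aaron
  - order 5 (Monitor): customer_id=2 -> matches Beth
  - order 6 (Webcam): customer_id=NULL, no match -> kept with NULL
  - order 7 (Charger): customer_id=2 -> matches Beth
All 7 rows appear; 1 has NULL customer.

SQL:
SELECT a.product, b.name AS customer
FROM orders a
LEFT JOIN customers b ON a.customer_id = b.id

Result:
product    | customer
-----------+---------
Chair      | Aaron   
Router     | Beth    
Headphones | Dave    
Printer    | Aaron   
Monitor    | Beth    
Webcam     | NULL    
Charger    | Beth    


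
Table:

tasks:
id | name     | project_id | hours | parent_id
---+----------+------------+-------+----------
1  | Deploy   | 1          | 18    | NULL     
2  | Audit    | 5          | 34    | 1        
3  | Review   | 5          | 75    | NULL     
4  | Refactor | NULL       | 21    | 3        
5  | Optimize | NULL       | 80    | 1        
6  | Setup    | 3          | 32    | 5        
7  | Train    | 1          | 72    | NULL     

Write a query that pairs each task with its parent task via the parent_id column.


This is a self-join: tasks is joined to a second copy of itself, matching each row's parent_id to another row's id. Use LEFT JOIN so rows with parent_id=NULL are kept.
  - task 1 (Deploy): parent_id=NULL -> NULL
  - task 2 (Audit): parent_id=1 -> Deploy
  - task 3 (Review): parent_id=NULL -> NULL
  - task 4 (Refactor): parent_id=3 -> Review
  - task 5 (Optimize): parent_id=1 -> Deploy
  - task 6 (Setup): parent_id=5 -> Optimize
  - task 7 (Train): parent_id=NULL -> NULL

SQL:
SELECT a.name AS item, b.name AS parent
FROM tasks a
LEFT JOIN tasks b ON a.parent_id = b.id

Result:
item     | parent  
---------+---------
Deploy   | NULL    
Audit    | Deploy  
Review   | NULL    
Refactor | Review  
Optimize | Deploy  
Setup    | Optimize
Train    | NULL    


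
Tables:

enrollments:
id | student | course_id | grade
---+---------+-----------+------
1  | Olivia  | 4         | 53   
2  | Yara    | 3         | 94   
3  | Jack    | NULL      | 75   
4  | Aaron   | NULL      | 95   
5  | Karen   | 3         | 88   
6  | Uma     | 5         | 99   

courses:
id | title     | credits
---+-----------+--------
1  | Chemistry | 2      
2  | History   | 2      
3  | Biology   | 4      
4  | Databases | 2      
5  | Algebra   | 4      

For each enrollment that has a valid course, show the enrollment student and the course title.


INNER JOIN keeps only enrollments rows whose course_id matches an id in courses. Walk through each enrollment:
  - enrollment 1 (Olivia): course_id=4 -> matches Databases
  - enrollment 2 (Yara): course_id=3 -> matches Biology
  - enrollment 3 (Jack): course_id=NULL, no match -> dropped
  - enrollment 4 (Aaron): course_id=NULL, no match -> dropped
  - enrollment 5 (Karen): course_id=3 -> matches Biology
  - enrollment 6 (Uma): course_id=5 -> matches Algebra
So 2 of 6 rows are dropped.

SQL:
SELECT a.student, b.title AS course
FROM enrollments a
INNER JOIN courses b ON a.course_id = b.id

Result:
student | course   
--------+----------
Olivia  | Databases
Yara    | Biology  
Karen   | Biology  
Uma     | Algebra  


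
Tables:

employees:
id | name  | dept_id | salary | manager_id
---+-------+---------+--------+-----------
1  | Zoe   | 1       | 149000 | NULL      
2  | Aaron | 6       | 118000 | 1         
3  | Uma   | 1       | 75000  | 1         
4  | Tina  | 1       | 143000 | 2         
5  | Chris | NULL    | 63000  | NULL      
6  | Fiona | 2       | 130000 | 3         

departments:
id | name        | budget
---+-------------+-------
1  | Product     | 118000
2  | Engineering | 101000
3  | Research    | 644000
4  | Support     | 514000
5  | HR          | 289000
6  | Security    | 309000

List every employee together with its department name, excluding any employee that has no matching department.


INNER JOIN keeps only employees rows whose dept_id matches an id in departments. Walk through each employee:
  - employee 1 (Zoe): dept_id=1 -> matches Product
  - employee 2 (Aaron): dept_id=6 -> matches Security
  - employee 3 (Uma): dept_id=1 -> matches Product
  - employee 4 (Tina): dept_id=1 -> matches Product
  - employee 5 (Chris): dept_id=NULL, no match -> dropped
  - employee 6 (Fiona): dept_id=2 -> matches Engineering
So 1 of 6 rows is dropped.

SQL:
SELECT a.name, b.name AS department
FROM employees a
INNER JOIN departments b ON a.dept_id = b.id

Result:
name  | department 
------+------------
Zoe   | Product    
Aaron | Security   
Uma   | Product    
Tina  | Product    
Fiona | Engineering


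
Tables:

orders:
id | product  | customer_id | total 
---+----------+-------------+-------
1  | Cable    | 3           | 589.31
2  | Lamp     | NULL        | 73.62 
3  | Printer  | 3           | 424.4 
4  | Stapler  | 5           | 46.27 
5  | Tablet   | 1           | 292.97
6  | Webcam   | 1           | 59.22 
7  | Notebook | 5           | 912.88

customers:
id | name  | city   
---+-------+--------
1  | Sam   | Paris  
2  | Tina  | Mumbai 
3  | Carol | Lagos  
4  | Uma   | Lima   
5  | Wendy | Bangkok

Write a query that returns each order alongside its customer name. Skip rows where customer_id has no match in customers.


INNER JOIN keeps only orders rows whose customer_id matches an id in customers. Walk through each order:
  - order 1 (Cable): customer_id=3 -> matches Carol
  - order 2 (Lamp): customer_id=NULL, no match -> dropped
  - order 3 (Printer): customer_id=3 -> matches Carol
  - order 4 (Stapler): customer_id=5 -> matches Wendy
  - order 5 (Tablet): customer_id=1 -> matches Sam
  - order 6 (Webcam): customer_id=1 -> matches Sam
  - order 7 (Notebook): customer_id=5 -> matches Wendy
So 1 of 7 rows is dropped.

SQL:
SELECT a.product, b.name AS customer
FROM orders a
INNER JOIN customers b ON a.customer_id = b.id

Result:
product  | customer
---------+---------
Cable    | Carol   
Printer  | Carol   
Stapler  | Wendy   
Tablet   | Sam     
Webcam   | Sam     
Notebook | Wendy   


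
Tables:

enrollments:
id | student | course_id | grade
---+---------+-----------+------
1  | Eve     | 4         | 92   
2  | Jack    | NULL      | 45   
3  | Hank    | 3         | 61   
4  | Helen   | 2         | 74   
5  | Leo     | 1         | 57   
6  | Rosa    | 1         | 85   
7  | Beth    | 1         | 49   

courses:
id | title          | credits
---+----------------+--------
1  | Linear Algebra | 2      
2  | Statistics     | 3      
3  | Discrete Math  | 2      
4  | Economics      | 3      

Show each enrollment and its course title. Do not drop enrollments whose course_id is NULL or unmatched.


LEFT JOIN keeps every row from enrollments (the left table); where course_id has no match in courses, the course columns become NULL. Walk through each enrollment:
  - enrollment 1 (Eve): course_id=4 -> matches Economics
  - enrollment 2 (Jack): course_id=NULL, no match -> kept with NULL
  - enrollment 3 (Hank): course_id=3 -> matches Discrete Math
  - enrollment 4 (Helen): course_id=2 -> matches Statistics
  - enrollment 5 (Leo): course_id=1 -> matches Linear Algebra
  - enrollment 6 (Rosa): course_id=1 -> matches Linear Algebra
  - enrollment 7 (Beth): course_id=1 -> matches Linear Algebra
All 7 rows appear; 1 has NULL course.

SQL:
SELECT a.student, b.title AS course
FROM enrollments a
LEFT JOIN courses b ON a.course_id = b.id

Result:
student | course        
--------+---------------
Eve     | Economics     
Jack    | NULL          
Hank    | Discrete Math 
Helen   | Statistics    
Leo     | Linear Algebra
Rosa    | Linear Algebra
Beth    | Linear Algebra


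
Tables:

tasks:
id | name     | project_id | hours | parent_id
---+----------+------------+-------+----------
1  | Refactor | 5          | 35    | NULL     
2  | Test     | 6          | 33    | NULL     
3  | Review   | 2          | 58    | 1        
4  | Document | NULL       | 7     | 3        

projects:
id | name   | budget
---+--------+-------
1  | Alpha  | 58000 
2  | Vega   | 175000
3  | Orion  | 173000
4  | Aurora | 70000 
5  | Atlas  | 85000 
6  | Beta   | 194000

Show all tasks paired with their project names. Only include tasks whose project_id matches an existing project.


INNER JOIN keeps only tasks rows whose project_id matches an id in projects. Walk through each task:
  - task 1 (Refactor): project_id=5 -> matches Atlas
  - task 2 (Test): project_id=6 -> matches Beta
  - task 3 (Review): project_id=2 -> matches Vega
  - task 4 (Document): project_id=NULL, no match -> dropped
So 1 of 4 rows is dropped.

SQL:
SELECT a.name, b.name AS project
FROM tasks a
INNER JOIN projects b ON a.project_id = b.id

Result:
name     | project
---------+--------
Refactor | Atlas  
Test     | Beta   
Review   | Vega   


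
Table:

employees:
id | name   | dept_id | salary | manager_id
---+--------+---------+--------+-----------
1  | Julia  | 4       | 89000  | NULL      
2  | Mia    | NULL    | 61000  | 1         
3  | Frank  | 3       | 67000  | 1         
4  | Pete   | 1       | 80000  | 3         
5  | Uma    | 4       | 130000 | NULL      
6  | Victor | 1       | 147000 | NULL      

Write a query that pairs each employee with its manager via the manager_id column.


This is a self-join: employees is joined to a second copy of itself, matching each row's manager_id to another row's id. Use LEFT JOIN so rows with manager_id=NULL are kept.
  - employee 1 (Julia): manager_id=NULL -> NULL
  - employee 2 (Mia): manager_id=1 -> Julia
  - employee 3 (Frank): manager_id=1 -> Julia
  - employee 4 (Pete): manager_id=3 -> Frank
  - employee 5 (Uma): manager_id=NULL -> NULL
  - employee 6 (Victor): manager_id=NULL -> NULL

SQL:
SELECT a.name AS item, b.name AS manager
FROM employees a
LEFT JOIN employees b ON a.manager_id = b.id

Result:
item   | manager
-------+--------
Julia  | NULL   
Mia    | Julia  
Frank  | Julia  
Pete   | Frank  
Uma    | NULL   
Victor | NULL   


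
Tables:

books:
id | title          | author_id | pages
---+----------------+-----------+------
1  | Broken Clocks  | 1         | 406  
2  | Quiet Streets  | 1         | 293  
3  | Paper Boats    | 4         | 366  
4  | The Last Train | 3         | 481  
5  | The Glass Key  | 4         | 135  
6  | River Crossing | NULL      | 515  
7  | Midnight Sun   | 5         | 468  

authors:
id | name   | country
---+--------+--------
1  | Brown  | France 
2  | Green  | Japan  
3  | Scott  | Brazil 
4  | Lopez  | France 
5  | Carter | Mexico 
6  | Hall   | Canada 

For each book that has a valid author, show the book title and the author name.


INNER JOIN keeps only books rows whose author_id matches an id in authors. Walk through each book:
  - book 1 (Broken Clocks): author_id=1 -> matches Brown
  - book 2 (Quiet Streets): author_id=1 -> matches Brown
  - book 3 (Paper Boats): author_id=4 -> matches Lopez
  - book 4 (The Last Train): author_id=3 -> matches Scott
  - book 5 (The Glass Key): author_id=4 -> matches Lopez
  - book 6 (River Crossing): author_id=NULL, no match -> dropped
  - book 7 (Midnight Sun): author_id=5 -> matches Carter
So 1 of 7 rows is dropped.

SQL:
SELECT a.title, b.name AS author
FROM books a
INNER JOIN authors b ON a.author_id = b.id

Result:
title          | author
---------------+-------
Broken Clocks  | Brown 
Quiet Streets  | Brown 
Paper Boats    | Lopez 
The Last Train | Scott 
The Glass Key  | Lopez 
Midnight Sun   | Carter


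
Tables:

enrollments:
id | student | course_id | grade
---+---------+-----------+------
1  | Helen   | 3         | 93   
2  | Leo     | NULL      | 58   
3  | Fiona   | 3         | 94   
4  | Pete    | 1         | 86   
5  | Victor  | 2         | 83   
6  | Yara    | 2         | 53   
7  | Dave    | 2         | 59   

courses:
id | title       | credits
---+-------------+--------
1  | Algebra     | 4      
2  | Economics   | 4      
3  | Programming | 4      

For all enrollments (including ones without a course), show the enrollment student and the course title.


LEFT JOIN keeps every row from enrollments (the left table); where course_id has no match in courses, the course columns become NULL. Walk through each enrollment:
  - enrollment 1 (Helen): course_id=3 -> matches Programming
  - enrollment 2 (Leo): course_id=NULL, no match -> kept with NULL
  - enrollment 3 (Fiona): course_id=3 -> matches Programming
  - enrollment 4 (Pete): course_id=1 -> matches Algebra
  - enrollment 5 (Victor): course_id=2 -> matches Economics
  - enrollment 6 (Yara): course_id=2 -> matches Economics
  - enrollment 7 (Dave): course_id=2 -> matches Economics
All 7 rows appear; 1 has NULL course.

SQL:
SELECT a.student, b.title AS course
FROM enrollments a
LEFT JOIN courses b ON a.course_id = b.id

Result:
student | course     
--------+------------
Helen   | Programming
Leo     | NULL       
Fiona   | Programming
Pete    | Algebra    
Victor  | Economics  
Yara    | Economics  
Dave    | Economics  


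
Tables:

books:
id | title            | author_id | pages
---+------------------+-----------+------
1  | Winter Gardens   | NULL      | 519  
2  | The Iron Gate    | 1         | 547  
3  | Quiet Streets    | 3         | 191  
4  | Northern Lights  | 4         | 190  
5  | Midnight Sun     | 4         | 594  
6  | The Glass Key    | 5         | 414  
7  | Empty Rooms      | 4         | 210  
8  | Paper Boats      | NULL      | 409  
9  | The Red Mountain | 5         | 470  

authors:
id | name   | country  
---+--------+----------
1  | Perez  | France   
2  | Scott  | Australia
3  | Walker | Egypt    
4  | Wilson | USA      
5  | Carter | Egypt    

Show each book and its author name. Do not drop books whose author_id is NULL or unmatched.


LEFT JOIN keeps every row from books (the left table); where author_id has no match in authors, the author columns become NULL. Walk through each book:
  - book 1 (Winter Gardens): author_id=NULL, no match -> kept with NULL
  - book 2 (The Iron Gate): author_id=1 -> matches Perez
  - book 3 (Quiet Streets): author_id=3 -> matches Walker
  - book 4 (Northern Lights): author_id=4 -> matches Wilson
  - book 5 (Midnight Sun): author_id=4 -> matches Wilson
  - book 6 (The Glass Key): author_id=5 -> matches Carter
  - book 7 (Empty Rooms): author_id=4 -> matches Wilson
  - book 8 (Paper Boats): author_id=NULL, no match -> kept with NULL
  - book 9 (The Red Mountain): author_id=5 -> matches Carter
All 9 rows appear; 2 have NULL author.

SQL:
SELECT a.title, b.name AS author
FROM books a
LEFT JOIN authors b ON a.author_id = b.id

Result:
title            | author
-----------------+-------
Winter Gardens   | NULL  
The Iron Gate    | Perez 
Quiet Streets    | Walker
Northern Lights  | Wilson
Midnight Sun     | Wilson
The Glass Key    | Carter
Empty Rooms      | Wilson
Paper Boats      | NULL  
The Red Mountain | Carter


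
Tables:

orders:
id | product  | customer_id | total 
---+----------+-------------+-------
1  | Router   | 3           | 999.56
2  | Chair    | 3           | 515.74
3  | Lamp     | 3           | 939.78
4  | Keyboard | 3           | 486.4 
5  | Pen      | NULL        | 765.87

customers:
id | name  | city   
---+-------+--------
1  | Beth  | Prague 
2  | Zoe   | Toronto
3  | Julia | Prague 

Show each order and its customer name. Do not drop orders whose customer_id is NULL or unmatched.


LEFT JOIN keeps every row from orders (the left table); where customer_id has no match in customers, the customer columns become NULL. Walk through each order:
  - order 1 (Router): customer_id=3 -> matches Julia
  - order 2 (Chair): customer_id=3 -> matches Julia
  - order 3 (Lamp): customer_id=3 -> matches Julia
  - order 4 (Keyboard): customer_id=3 -> matches Julia
  - order 5 (Pen): customer_id=NULL, no match -> kept with NULL
All 5 rows appear; 1 has NULL customer.

SQL:
SELECT a.product, b.name AS customer
FROM orders a
LEFT JOIN customers b ON a.customer_id = b.id

Result:
product  | customer
---------+---------
Router   | Julia   
Chair    | Julia   
Lamp     | Julia   
Keyboard | Julia   
Pen      | NULL    


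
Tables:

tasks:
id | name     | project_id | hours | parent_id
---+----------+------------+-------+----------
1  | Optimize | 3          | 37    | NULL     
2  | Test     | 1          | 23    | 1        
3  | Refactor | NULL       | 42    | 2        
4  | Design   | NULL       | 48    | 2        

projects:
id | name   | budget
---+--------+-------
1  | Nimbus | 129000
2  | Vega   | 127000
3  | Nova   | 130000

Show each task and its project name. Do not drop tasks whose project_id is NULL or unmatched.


LEFT JOIN keeps every row from tasks (the left table); where project_id has no match in projects, the project columns become NULL. Walk through each task:
  - task 1 (Optimize): project_id=3 -> matches Nova
  - task 2 (Test): project_id=1 -> matches Nimbus
  - task 3 (Refactor): project_id=NULL, no match -> kept with NULL
  - task 4 (Design): project_id=NULL, no match -> kept with NULL
All 4 rows appear; 2 have NULL project.

SQL:
SELECT a.name, b.name AS project
FROM tasks a
LEFT JOIN projects b ON a.project_id = b.id

Result:
name     | project
---------+--------
Optimize | Nova   
Test     | Nimbus 
Refactor | NULL   
Design   | NULL   


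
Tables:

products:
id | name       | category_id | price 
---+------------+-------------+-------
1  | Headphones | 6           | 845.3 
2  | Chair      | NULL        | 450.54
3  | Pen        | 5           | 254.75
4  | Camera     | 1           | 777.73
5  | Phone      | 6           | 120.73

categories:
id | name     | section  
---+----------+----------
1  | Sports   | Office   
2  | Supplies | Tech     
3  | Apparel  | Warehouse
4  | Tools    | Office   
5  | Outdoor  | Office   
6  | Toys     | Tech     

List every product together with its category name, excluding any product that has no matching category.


INNER JOIN keeps only products rows whose category_id matches an id in categories. Walk through each product:
  - product 1 (Headphones): category_id=6 -> matches Toys
  - product 2 (Chair): category_id=NULL, no match -> dropped
  - product 3 (Pen): category_id=5 -> matches Outdoor
  - product 4 (Camera): category_id=1 -> matches Sports
  - product 5 (Phone): category_id=6 -> matches Toys
So 1 of 5 rows is dropped.

SQL:
SELECT a.name, b.name AS category
FROM products a
INNER JOIN categories b ON a.category_id = b.id

Result:
name       | category
-----------+---------
Headphones | Toys    
Pen        | Outdoor 
Camera     | Sports  
Phone      | Toys    


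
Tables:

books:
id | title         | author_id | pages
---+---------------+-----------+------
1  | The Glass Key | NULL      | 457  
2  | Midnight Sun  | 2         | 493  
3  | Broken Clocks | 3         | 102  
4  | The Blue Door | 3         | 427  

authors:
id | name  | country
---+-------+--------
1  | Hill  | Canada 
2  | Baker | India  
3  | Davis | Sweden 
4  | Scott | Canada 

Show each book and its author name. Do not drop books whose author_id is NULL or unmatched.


LEFT JOIN keeps every row from books (the left table); where author_id has no match in authors, the author columns become NULL. Walk through each book:
  - book 1 (The Glass Key): author_id=NULL, no match -> kept with NULL
  - book 2 (Midnight Sun): author_id=2 -> matches Baker
  - book 3 (Broken Clocks): author_id=3 -> matches Davis
  - book 4 (The Blue Door): author_id=3 -> matches Davis
All 4 rows appear; 1 has NULL author.

SQL:
SELECT a.title, b.name AS author
FROM books a
LEFT JOIN authors b ON a.author_id = b.id

Result:
title         | author
--------------+-------
The Glass Key | NULL  
Midnight Sun  | Baker 
Broken Clocks | Davis 
The Blue Door | Davis 
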